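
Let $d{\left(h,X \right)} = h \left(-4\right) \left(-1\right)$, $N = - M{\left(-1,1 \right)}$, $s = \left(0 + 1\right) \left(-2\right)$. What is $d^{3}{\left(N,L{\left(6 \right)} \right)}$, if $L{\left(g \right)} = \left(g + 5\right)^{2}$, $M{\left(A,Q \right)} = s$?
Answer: $512$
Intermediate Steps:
$s = -2$ ($s = 1 \left(-2\right) = -2$)
$M{\left(A,Q \right)} = -2$
$N = 2$ ($N = \left(-1\right) \left(-2\right) = 2$)
$L{\left(g \right)} = \left(5 + g\right)^{2}$
$d{\left(h,X \right)} = 4 h$ ($d{\left(h,X \right)} = - 4 h \left(-1\right) = 4 h$)
$d^{3}{\left(N,L{\left(6 \right)} \right)} = \left(4 \cdot 2\right)^{3} = 8^{3} = 512$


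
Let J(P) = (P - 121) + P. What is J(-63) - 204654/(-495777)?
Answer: -40750755/165259 ≈ -246.59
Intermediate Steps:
J(P) = -121 + 2*P (J(P) = (-121 + P) + P = -121 + 2*P)
J(-63) - 204654/(-495777) = (-121 + 2*(-63)) - 204654/(-495777) = (-121 - 126) - 204654*(-1)/495777 = -247 - 1*(-68218/165259) = -247 + 68218/165259 = -40750755/165259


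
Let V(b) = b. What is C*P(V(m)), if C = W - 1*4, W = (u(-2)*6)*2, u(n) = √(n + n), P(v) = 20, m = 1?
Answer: -80 + 480*I ≈ -80.0 + 480.0*I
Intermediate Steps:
u(n) = √2*√n (u(n) = √(2*n) = √2*√n)
W = 24*I (W = ((√2*√(-2))*6)*2 = ((√2*(I*√2))*6)*2 = ((2*I)*6)*2 = (12*I)*2 = 24*I ≈ 24.0*I)
C = -4 + 24*I (C = 24*I - 1*4 = 24*I - 4 = -4 + 24*I ≈ -4.0 + 24.0*I)
C*P(V(m)) = (-4 + 24*I)*20 = -80 + 480*I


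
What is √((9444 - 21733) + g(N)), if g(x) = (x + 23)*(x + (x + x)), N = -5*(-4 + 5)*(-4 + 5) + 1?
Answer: I*√12517 ≈ 111.88*I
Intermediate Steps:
N = -4 (N = -5 + 1 = -4)
g(x) = 3*x*(23 + x) (g(x) = (23 + x)*(x + 2*x) = (23 + x)*(3*x) = 3*x*(23 + x))
√((9444 - 21733) + g(N)) = √((9444 - 21733) + 3*(-4)*(23 - 4)) = √(-12289 + 3*(-4)*19) = √(-12289 - 228) = √(-12517) = I*√12517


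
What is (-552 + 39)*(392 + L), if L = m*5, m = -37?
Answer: -106191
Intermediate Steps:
L = -185 (L = -37*5 = -185)
(-552 + 39)*(392 + L) = (-552 + 39)*(392 - 185) = -513*207 = -106191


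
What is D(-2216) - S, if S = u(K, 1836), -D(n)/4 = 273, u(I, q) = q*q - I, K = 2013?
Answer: -3369975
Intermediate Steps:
u(I, q) = q**2 - I
D(n) = -1092 (D(n) = -4*273 = -1092)
S = 3368883 (S = 1836**2 - 1*2013 = 3370896 - 2013 = 3368883)
D(-2216) - S = -1092 - 1*3368883 = -1092 - 3368883 = -3369975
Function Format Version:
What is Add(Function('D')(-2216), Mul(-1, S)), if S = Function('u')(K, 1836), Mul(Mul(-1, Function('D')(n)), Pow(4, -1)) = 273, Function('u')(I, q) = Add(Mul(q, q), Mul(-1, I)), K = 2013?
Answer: -3369975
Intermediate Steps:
Function('u')(I, q) = Add(Pow(q, 2), Mul(-1, I))
Function('D')(n) = -1092 (Function('D')(n) = Mul(-4, 273) = -1092)
S = 3368883 (S = Add(Pow(1836, 2), Mul(-1, 2013)) = Add(3370896, -2013) = 3368883)
Add(Function('D')(-2216), Mul(-1, S)) = Add(-1092, Mul(-1, 3368883)) = Add(-1092, -3368883) = -3369975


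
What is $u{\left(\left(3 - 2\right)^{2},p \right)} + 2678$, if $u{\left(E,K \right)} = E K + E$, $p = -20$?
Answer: $2659$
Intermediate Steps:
$u{\left(E,K \right)} = E + E K$
$u{\left(\left(3 - 2\right)^{2},p \right)} + 2678 = \left(3 - 2\right)^{2} \left(1 - 20\right) + 2678 = 1^{2} \left(-19\right) + 2678 = 1 \left(-19\right) + 2678 = -19 + 2678 = 2659$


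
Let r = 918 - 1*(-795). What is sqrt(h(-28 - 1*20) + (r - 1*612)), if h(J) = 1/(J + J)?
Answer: sqrt(634170)/24 ≈ 33.181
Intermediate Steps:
h(J) = 1/(2*J)
r = 1713 (r = 918 + 795 = 1713)
sqrt(h(-28 - 1*20) + (r - 1*612)) = sqrt(1/(2*(-28 - 1*20)) + (1713 - 1*612)) = sqrt(1/(2*(-28 - 20)) + (1713 - 612)) = sqrt((1/2)/(-48) + 1101) = sqrt((1/2)*(-1/48) + 1101) = sqrt(-1/96 + 1101) = sqrt(105695/96) = sqrt(634170)/24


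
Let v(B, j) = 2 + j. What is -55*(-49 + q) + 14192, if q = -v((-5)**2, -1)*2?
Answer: 16997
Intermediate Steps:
q = -2 (q = -(2 - 1)*2 = -1*1*2 = -1*2 = -2)
-55*(-49 + q) + 14192 = -55*(-49 - 2) + 14192 = -55*(-51) + 14192 = 2805 + 14192 = 16997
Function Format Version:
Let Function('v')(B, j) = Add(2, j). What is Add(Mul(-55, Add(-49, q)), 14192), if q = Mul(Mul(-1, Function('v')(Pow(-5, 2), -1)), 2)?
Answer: 16997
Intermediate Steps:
q = -2 (q = Mul(Mul(-1, Add(2, -1)), 2) = Mul(Mul(-1, 1), 2) = Mul(-1, 2) = -2)
Add(Mul(-55, Add(-49, q)), 14192) = Add(Mul(-55, Add(-49, -2)), 14192) = Add(Mul(-55, -51), 14192) = Add(2805, 14192) = 16997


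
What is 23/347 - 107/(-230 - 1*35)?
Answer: 43224/91955 ≈ 0.47006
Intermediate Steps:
23/347 - 107/(-230 - 1*35) = 23*(1/347) - 107/(-230 - 35) = 23/347 - 107/(-265) = 23/347 - 107*(-1/265) = 23/347 + 107/265 = 43224/91955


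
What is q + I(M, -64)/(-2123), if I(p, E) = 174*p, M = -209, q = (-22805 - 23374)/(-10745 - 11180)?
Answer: 81396597/4231525 ≈ 19.236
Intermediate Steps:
q = 46179/21925 (q = -46179/(-21925) = -46179*(-1/21925) = 46179/21925 ≈ 2.1062)
q + I(M, -64)/(-2123) = 46179/21925 + (174*(-209))/(-2123) = 46179/21925 - 36366*(-1/2123) = 46179/21925 + 3306/193 = 81396597/4231525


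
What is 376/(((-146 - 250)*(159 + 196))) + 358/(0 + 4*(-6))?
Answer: -2097361/140580 ≈ -14.919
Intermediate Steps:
376/(((-146 - 250)*(159 + 196))) + 358/(0 + 4*(-6)) = 376/((-396*355)) + 358/(0 - 24) = 376/(-140580) + 358/(-24) = 376*(-1/140580) + 358*(-1/24) = -94/35145 - 179/12 = -2097361/140580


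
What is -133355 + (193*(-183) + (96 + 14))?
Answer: -168564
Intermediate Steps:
-133355 + (193*(-183) + (96 + 14)) = -133355 + (-35319 + 110) = -133355 - 35209 = -168564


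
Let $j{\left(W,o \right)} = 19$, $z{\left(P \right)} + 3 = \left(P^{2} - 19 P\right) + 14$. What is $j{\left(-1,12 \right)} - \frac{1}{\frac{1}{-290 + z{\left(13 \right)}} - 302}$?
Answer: $\frac{2048842}{107815} \approx 19.003$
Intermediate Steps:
$z{\left(P \right)} = 11 + P^{2} - 19 P$ ($z{\left(P \right)} = -3 + \left(\left(P^{2} - 19 P\right) + 14\right) = -3 + \left(14 + P^{2} - 19 P\right) = 11 + P^{2} - 19 P$)
$j{\left(-1,12 \right)} - \frac{1}{\frac{1}{-290 + z{\left(13 \right)}} - 302} = 19 - \frac{1}{\frac{1}{-290 + \left(11 + 13^{2} - 247\right)} - 302} = 19 - \frac{1}{\frac{1}{-290 + \left(11 + 169 - 247\right)} - 302} = 19 - \frac{1}{\frac{1}{-290 - 67} - 302} = 19 - \frac{1}{\frac{1}{-357} - 302} = 19 - \frac{1}{- \frac{1}{357} - 302} = 19 - \frac{1}{- \frac{107815}{357}} = 19 - - \frac{357}{107815} = 19 + \frac{357}{107815} = \frac{2048842}{107815}$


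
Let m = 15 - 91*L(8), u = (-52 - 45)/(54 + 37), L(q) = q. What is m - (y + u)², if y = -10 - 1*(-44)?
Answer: -14886362/8281 ≈ -1797.7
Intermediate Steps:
y = 34 (y = -10 + 44 = 34)
u = -97/91 ≈ -1.0659
m = -713 (m = 15 - 91*8 = 15 - 728 = -713)
m - (y + u)² = -713 - (34 - 97/91)² = -713 - (2997/91)² = -713 - 1*8982009/8281 = -713 - 8982009/8281 = -14886362/8281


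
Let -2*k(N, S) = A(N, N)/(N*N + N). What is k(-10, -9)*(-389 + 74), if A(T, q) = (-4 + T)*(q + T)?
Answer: 490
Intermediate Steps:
A(T, q) = (-4 + T)*(T + q)
k(N, S) = -(-8*N + 2*N²)/(2*(N + N²)) (k(N, S) = -(N² - 4*N - 4*N + N*N)/(2*(N*N + N)) = -(N² - 4*N - 4*N + N²)/(2*(N² + N)) = -(-8*N + 2*N²)/(2*(N + N²)))
k(-10, -9)*(-389 + 74) = ((4 - 1*(-10))/(1 - 10))*(-389 + 74) = ((4 + 10)/(-9))*(-315) = -⅑*14*(-315) = -14/9*(-315) = 490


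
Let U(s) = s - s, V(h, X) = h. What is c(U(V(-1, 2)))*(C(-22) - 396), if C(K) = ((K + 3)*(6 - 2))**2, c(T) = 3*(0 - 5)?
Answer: -80700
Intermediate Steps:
U(s) = 0
c(T) = -15 (c(T) = 3*(-5) = -15)
C(K) = (12 + 4*K)**2 (C(K) = ((3 + K)*4)**2 = (12 + 4*K)**2)
c(U(V(-1, 2)))*(C(-22) - 396) = -15*(16*(3 - 22)**2 - 396) = -15*(16*(-19)**2 - 396) = -15*(16*361 - 396) = -15*(5776 - 396) = -15*5380 = -80700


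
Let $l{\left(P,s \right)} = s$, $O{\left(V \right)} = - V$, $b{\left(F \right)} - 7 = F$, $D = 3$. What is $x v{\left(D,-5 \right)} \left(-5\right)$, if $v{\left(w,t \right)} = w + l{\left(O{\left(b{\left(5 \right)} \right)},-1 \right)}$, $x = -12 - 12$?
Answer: $240$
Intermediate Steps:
$b{\left(F \right)} = 7 + F$
$x = -24$ ($x = -12 - 12 = -24$)
$v{\left(w,t \right)} = -1 + w$ ($v{\left(w,t \right)} = w - 1 = -1 + w$)
$x v{\left(D,-5 \right)} \left(-5\right) = - 24 \left(-1 + 3\right) \left(-5\right) = \left(-24\right) 2 \left(-5\right) = \left(-48\right) \left(-5\right) = 240$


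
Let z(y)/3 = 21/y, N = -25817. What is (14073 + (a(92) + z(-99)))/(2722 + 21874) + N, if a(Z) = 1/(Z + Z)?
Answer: -1285201259893/49782304 ≈ -25816.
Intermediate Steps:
z(y) = 63/y (z(y) = 3*(21/y) = 63/y)
a(Z) = 1/(2*Z)
(14073 + (a(92) + z(-99)))/(2722 + 21874) + N = (14073 + ((1/2)/92 + 63/(-99)))/(2722 + 21874) - 25817 = (14073 + ((1/2)*(1/92) + 63*(-1/99)))/24596 - 25817 = (14073 + (1/184 - 7/11))*(1/24596) - 25817 = (14073 - 1277/2024)*(1/24596) - 25817 = (28482475/2024)*(1/24596) - 25817 = 28482475/49782304 - 25817 = -1285201259893/49782304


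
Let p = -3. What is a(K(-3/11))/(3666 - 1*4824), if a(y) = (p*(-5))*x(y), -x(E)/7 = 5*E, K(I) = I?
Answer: -525/4246 ≈ -0.12365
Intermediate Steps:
x(E) = -35*E
a(y) = -525*y (a(y) = (-3*(-5))*(-35*y) = 15*(-35*y) = -525*y)
a(K(-3/11))/(3666 - 1*4824) = (-(-1575)/11)/(3666 - 1*4824) = (-(-1575)/11)/(3666 - 4824) = -525*(-3/11)/(-1158) = (1575/11)*(-1/1158) = -525/4246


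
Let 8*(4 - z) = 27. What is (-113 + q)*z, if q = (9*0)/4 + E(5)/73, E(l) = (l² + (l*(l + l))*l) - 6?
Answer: -9975/146 ≈ -68.322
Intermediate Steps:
z = 5/8 (z = 4 - ⅛*27 = 4 - 27/8 = 5/8 ≈ 0.62500)
E(l) = -6 + l² + 2*l³ (E(l) = (l² + (l*(2*l))*l) - 6 = (l² + (2*l²)*l) - 6 = (l² + 2*l³) - 6 = -6 + l² + 2*l³)
q = 269/73 (q = (9*0)/4 + (-6 + 5² + 2*5³)/73 = 0*(¼) + (-6 + 25 + 2*125)*(1/73) = 0 + (-6 + 25 + 250)*(1/73) = 0 + 269*(1/73) = 0 + 269/73 = 269/73 ≈ 3.6849)
(-113 + q)*z = (-113 + 269/73)*(5/8) = -7980/73*5/8 = -9975/146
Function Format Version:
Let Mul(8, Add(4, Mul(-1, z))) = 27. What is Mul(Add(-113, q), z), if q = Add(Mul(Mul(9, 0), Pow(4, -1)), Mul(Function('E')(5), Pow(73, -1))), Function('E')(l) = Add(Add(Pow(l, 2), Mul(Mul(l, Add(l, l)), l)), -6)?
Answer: Rational(-9975, 146) ≈ -68.322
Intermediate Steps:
z = Rational(5, 8) (z = Add(4, Mul(Rational(-1, 8), 27)) = Add(4, Rational(-27, 8)) = Rational(5, 8) ≈ 0.62500)
Function('E')(l) = Add(-6, Pow(l, 2), Mul(2, Pow(l, 3))) (Function('E')(l) = Add(Add(Pow(l, 2), Mul(Mul(l, Mul(2, l)), l)), -6) = Add(Add(Pow(l, 2), Mul(Mul(2, Pow(l, 2)), l)), -6) = Add(Add(Pow(l, 2), Mul(2, Pow(l, 3))), -6) = Add(-6, Pow(l, 2), Mul(2, Pow(l, 3))))
q = Rational(269, 73) (q = Add(Mul(Mul(9, 0), Pow(4, -1)), Mul(Add(-6, Pow(5, 2), Mul(2, Pow(5, 3))), Pow(73, -1))) = Add(Mul(0, Rational(1, 4)), Mul(Add(-6, 25, Mul(2, 125)), Rational(1, 73))) = Add(0, Mul(Add(-6, 25, 250), Rational(1, 73))) = Add(0, Mul(269, Rational(1, 73))) = Add(0, Rational(269, 73)) = Rational(269, 73) ≈ 3.6849)
Mul(Add(-113, q), z) = Mul(Add(-113, Rational(269, 73)), Rational(5, 8)) = Mul(Rational(-7980, 73), Rational(5, 8)) = Rational(-9975, 146)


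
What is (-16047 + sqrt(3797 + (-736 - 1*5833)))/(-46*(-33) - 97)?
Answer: -16047/1421 + 6*I*sqrt(77)/1421 ≈ -11.293 + 0.037051*I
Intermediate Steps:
(-16047 + sqrt(3797 + (-736 - 1*5833)))/(-46*(-33) - 97) = (-16047 + sqrt(3797 + (-736 - 5833)))/(1518 - 97) = (-16047 + sqrt(3797 - 6569))/1421 = (-16047 + sqrt(-2772))*(1/1421) = (-16047 + 6*I*sqrt(77))*(1/1421) = -16047/1421 + 6*I*sqrt(77)/1421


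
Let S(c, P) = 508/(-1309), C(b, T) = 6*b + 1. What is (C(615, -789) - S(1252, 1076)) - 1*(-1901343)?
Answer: 2493690014/1309 ≈ 1.9050e+6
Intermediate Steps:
C(b, T) = 1 + 6*b
S(c, P) = -508/1309 (S(c, P) = 508*(-1/1309) = -508/1309)
(C(615, -789) - S(1252, 1076)) - 1*(-1901343) = ((1 + 6*615) - 1*(-508/1309)) - 1*(-1901343) = ((1 + 3690) + 508/1309) + 1901343 = (3691 + 508/1309) + 1901343 = 4832027/1309 + 1901343 = 2493690014/1309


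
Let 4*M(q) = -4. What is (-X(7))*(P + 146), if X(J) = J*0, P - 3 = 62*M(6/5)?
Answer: 0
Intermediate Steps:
M(q) = -1 (M(q) = (¼)*(-4) = -1)
P = -59 (P = 3 + 62*(-1) = 3 - 62 = -59)
X(J) = 0
(-X(7))*(P + 146) = (-1*0)*(-59 + 146) = 0*87 = 0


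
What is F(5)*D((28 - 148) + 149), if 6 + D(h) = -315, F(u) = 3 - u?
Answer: 642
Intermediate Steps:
D(h) = -321 (D(h) = -6 - 315 = -321)
F(5)*D((28 - 148) + 149) = (3 - 1*5)*(-321) = (3 - 5)*(-321) = -2*(-321) = 642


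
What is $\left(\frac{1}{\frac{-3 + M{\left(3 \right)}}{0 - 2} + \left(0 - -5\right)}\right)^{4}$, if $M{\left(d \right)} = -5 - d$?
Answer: $\frac{16}{194481} \approx 8.227 \cdot 10^{-5}$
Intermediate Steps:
$\left(\frac{1}{\frac{-3 + M{\left(3 \right)}}{0 - 2} + \left(0 - -5\right)}\right)^{4} = \left(\frac{1}{\frac{-3 - 8}{0 - 2} + \left(0 - -5\right)}\right)^{4} = \left(\frac{1}{\frac{-3 - 8}{-2} + \left(0 + 5\right)}\right)^{4} = \left(\frac{1}{\left(-3 - 8\right) \left(- \frac{1}{2}\right) + 5}\right)^{4} = \left(\frac{1}{\left(-11\right) \left(- \frac{1}{2}\right) + 5}\right)^{4} = \left(\frac{1}{\frac{11}{2} + 5}\right)^{4} = \left(\frac{1}{\frac{21}{2}}\right)^{4} = \left(\frac{2}{21}\right)^{4} = \frac{16}{194481}$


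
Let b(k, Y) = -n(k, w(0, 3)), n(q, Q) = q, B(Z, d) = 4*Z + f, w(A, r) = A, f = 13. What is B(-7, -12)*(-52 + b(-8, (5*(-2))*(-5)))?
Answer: 660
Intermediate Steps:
B(Z, d) = 13 + 4*Z (B(Z, d) = 4*Z + 13 = 13 + 4*Z)
b(k, Y) = -k
B(-7, -12)*(-52 + b(-8, (5*(-2))*(-5))) = (13 + 4*(-7))*(-52 - 1*(-8)) = (13 - 28)*(-52 + 8) = -15*(-44) = 660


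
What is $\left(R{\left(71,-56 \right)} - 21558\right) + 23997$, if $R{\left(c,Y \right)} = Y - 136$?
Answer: $2247$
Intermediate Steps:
$R{\left(c,Y \right)} = -136 + Y$
$\left(R{\left(71,-56 \right)} - 21558\right) + 23997 = \left(\left(-136 - 56\right) - 21558\right) + 23997 = \left(-192 - 21558\right) + 23997 = -21750 + 23997 = 2247$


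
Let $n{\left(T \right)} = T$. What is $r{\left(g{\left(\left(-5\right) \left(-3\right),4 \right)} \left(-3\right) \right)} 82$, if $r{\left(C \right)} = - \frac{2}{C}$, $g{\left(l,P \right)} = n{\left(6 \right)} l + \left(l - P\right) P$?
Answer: $\frac{82}{201} \approx 0.40796$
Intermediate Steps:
$g{\left(l,P \right)} = 6 l + P \left(l - P\right)$ ($g{\left(l,P \right)} = 6 l + \left(l - P\right) P = 6 l + P \left(l - P\right)$)
$r{\left(g{\left(\left(-5\right) \left(-3\right),4 \right)} \left(-3\right) \right)} 82 = - \frac{2}{\left(- 4^{2} + 6 \left(\left(-5\right) \left(-3\right)\right) + 4 \left(\left(-5\right) \left(-3\right)\right)\right) \left(-3\right)} 82 = - \frac{2}{\left(\left(-1\right) 16 + 6 \cdot 15 + 4 \cdot 15\right) \left(-3\right)} 82 = - \frac{2}{\left(-16 + 90 + 60\right) \left(-3\right)} 82 = - \frac{2}{134 \left(-3\right)} 82 = - \frac{2}{-402} \cdot 82 = \left(-2\right) \left(- \frac{1}{402}\right) 82 = \frac{1}{201} \cdot 82 = \frac{82}{201}$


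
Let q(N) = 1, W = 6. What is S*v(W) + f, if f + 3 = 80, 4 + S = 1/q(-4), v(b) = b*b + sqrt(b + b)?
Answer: -31 - 6*sqrt(3) ≈ -41.392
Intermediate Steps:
v(b) = b**2 + sqrt(2)*sqrt(b) (v(b) = b**2 + sqrt(2*b) = b**2 + sqrt(2)*sqrt(b))
S = -3 (S = -4 + 1/1 = -4 + 1 = -3)
f = 77 (f = -3 + 80 = 77)
S*v(W) + f = -3*(6**2 + sqrt(2)*sqrt(6)) + 77 = -3*(36 + 2*sqrt(3)) + 77 = (-108 - 6*sqrt(3)) + 77 = -31 - 6*sqrt(3)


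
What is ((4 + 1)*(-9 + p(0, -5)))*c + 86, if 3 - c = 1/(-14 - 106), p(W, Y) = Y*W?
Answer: -395/8 ≈ -49.375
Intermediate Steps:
p(W, Y) = W*Y
c = 361/120 (c = 3 - 1/(-14 - 106) = 3 - 1/(-120) = 3 - 1*(-1/120) = 3 + 1/120 = 361/120 ≈ 3.0083)
((4 + 1)*(-9 + p(0, -5)))*c + 86 = ((4 + 1)*(-9 + 0*(-5)))*(361/120) + 86 = (5*(-9 + 0))*(361/120) + 86 = (5*(-9))*(361/120) + 86 = -45*361/120 + 86 = -1083/8 + 86 = -395/8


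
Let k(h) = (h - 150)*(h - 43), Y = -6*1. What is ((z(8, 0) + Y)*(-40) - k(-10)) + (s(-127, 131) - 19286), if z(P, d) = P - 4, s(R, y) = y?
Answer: -27555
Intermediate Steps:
Y = -6
k(h) = (-150 + h)*(-43 + h)
z(P, d) = -4 + P
((z(8, 0) + Y)*(-40) - k(-10)) + (s(-127, 131) - 19286) = (((-4 + 8) - 6)*(-40) - (6450 + (-10)² - 193*(-10))) + (131 - 19286) = ((4 - 6)*(-40) - (6450 + 100 + 1930)) - 19155 = (-2*(-40) - 1*8480) - 19155 = (80 - 8480) - 19155 = -8400 - 19155 = -27555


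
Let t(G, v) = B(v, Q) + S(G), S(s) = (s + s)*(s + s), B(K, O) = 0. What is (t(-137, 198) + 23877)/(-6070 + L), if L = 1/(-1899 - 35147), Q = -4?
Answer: -3665812838/224869221 ≈ -16.302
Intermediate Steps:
S(s) = 4*s² (S(s) = (2*s)*(2*s) = 4*s²)
t(G, v) = 4*G² (t(G, v) = 0 + 4*G² = 4*G²)
L = -1/37046 (L = 1/(-37046) = -1/37046 ≈ -2.6993e-5)
(t(-137, 198) + 23877)/(-6070 + L) = (4*(-137)² + 23877)/(-6070 - 1/37046) = (4*18769 + 23877)/(-224869221/37046) = (75076 + 23877)*(-37046/224869221) = 98953*(-37046/224869221) = -3665812838/224869221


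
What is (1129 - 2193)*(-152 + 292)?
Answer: -148960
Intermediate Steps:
(1129 - 2193)*(-152 + 292) = -1064*140 = -148960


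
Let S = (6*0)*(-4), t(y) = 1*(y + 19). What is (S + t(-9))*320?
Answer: 3200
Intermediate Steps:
t(y) = 19 + y (t(y) = 1*(19 + y) = 19 + y)
S = 0 (S = 0*(-4) = 0)
(S + t(-9))*320 = (0 + (19 - 9))*320 = (0 + 10)*320 = 10*320 = 3200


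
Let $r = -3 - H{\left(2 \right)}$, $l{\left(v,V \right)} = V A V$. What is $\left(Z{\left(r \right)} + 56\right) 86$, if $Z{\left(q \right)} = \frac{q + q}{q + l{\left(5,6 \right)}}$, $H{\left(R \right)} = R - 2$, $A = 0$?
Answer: $4988$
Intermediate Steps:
$H{\left(R \right)} = -2 + R$
$l{\left(v,V \right)} = 0$ ($l{\left(v,V \right)} = V 0 V = 0 V = 0$)
$r = -3$ ($r = -3 - \left(-2 + 2\right) = -3 - 0 = -3 + 0 = -3$)
$Z{\left(q \right)} = 2$ ($Z{\left(q \right)} = \frac{q + q}{q + 0} = \frac{2 q}{q} = 2$)
$\left(Z{\left(r \right)} + 56\right) 86 = \left(2 + 56\right) 86 = 58 \cdot 86 = 4988$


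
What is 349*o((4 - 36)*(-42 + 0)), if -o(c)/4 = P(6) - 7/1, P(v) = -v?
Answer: 18148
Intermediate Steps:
o(c) = 52 (o(c) = -4*(-1*6 - 7/1) = -4*(-6 - 7*1) = -4*(-6 - 7) = -4*(-13) = 52)
349*o((4 - 36)*(-42 + 0)) = 349*52 = 18148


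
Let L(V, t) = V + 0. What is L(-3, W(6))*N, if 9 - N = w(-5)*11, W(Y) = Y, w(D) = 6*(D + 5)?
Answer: -27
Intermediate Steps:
w(D) = 30 + 6*D (w(D) = 6*(5 + D) = 30 + 6*D)
L(V, t) = V
N = 9 (N = 9 - (30 + 6*(-5))*11 = 9 - (30 - 30)*11 = 9 - 0*11 = 9 - 1*0 = 9 + 0 = 9)
L(-3, W(6))*N = -3*9 = -27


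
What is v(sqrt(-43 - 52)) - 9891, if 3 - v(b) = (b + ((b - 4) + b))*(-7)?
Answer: -9916 + 21*I*sqrt(95) ≈ -9916.0 + 204.68*I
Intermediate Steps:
v(b) = -25 + 21*b (v(b) = 3 - (b + ((b - 4) + b))*(-7) = 3 - (b + ((-4 + b) + b))*(-7) = 3 - (b + (-4 + 2*b))*(-7) = 3 - (-4 + 3*b)*(-7) = 3 - (28 - 21*b) = 3 + (-28 + 21*b) = -25 + 21*b)
v(sqrt(-43 - 52)) - 9891 = (-25 + 21*sqrt(-43 - 52)) - 9891 = (-25 + 21*sqrt(-95)) - 9891 = (-25 + 21*(I*sqrt(95))) - 9891 = (-25 + 21*I*sqrt(95)) - 9891 = -9916 + 21*I*sqrt(95)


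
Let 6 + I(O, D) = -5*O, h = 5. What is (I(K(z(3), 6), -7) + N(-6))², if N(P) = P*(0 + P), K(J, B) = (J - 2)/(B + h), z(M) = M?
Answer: 105625/121 ≈ 872.93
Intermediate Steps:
K(J, B) = (-2 + J)/(5 + B) (K(J, B) = (J - 2)/(B + 5) = (-2 + J)/(5 + B))
N(P) = P² (N(P) = P*P = P²)
I(O, D) = -6 - 5*O
(I(K(z(3), 6), -7) + N(-6))² = ((-6 - 5*(-2 + 3)/(5 + 6)) + (-6)²)² = ((-6 - 5/11) + 36)² = (-71/11 + 36)² = (325/11)² = 105625/121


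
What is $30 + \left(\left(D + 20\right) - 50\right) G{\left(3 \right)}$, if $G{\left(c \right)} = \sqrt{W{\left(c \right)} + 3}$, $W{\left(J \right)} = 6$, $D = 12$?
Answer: $-24$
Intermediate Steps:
$G{\left(c \right)} = 3$ ($G{\left(c \right)} = \sqrt{6 + 3} = \sqrt{9} = 3$)
$30 + \left(\left(D + 20\right) - 50\right) G{\left(3 \right)} = 30 + \left(\left(12 + 20\right) - 50\right) 3 = 30 + \left(32 - 50\right) 3 = 30 - 54 = -24$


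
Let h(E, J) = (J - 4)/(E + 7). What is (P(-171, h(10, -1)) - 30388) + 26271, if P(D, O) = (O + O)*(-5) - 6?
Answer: -70041/17 ≈ -4120.1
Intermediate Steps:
h(E, J) = (-4 + J)/(7 + E)
P(D, O) = -6 - 10*O (P(D, O) = (2*O)*(-5) - 6 = -10*O - 6 = -6 - 10*O)
(P(-171, h(10, -1)) - 30388) + 26271 = ((-6 - 10*(-4 - 1)/(7 + 10)) - 30388) + 26271 = ((-6 - 10*(-5)/17) - 30388) + 26271 = ((-6 - 10*(-5/17)) - 30388) + 26271 = ((-6 + 50/17) - 30388) + 26271 = (-52/17 - 30388) + 26271 = -516648/17 + 26271 = -70041/17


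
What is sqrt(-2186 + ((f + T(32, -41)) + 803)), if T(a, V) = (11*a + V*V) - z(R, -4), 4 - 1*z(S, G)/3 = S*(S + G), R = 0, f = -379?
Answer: sqrt(259) ≈ 16.093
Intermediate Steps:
z(S, G) = 12 - 3*S*(G + S) (z(S, G) = 12 - 3*S*(S + G) = 12 - 3*S*(G + S))
T(a, V) = -12 + V**2 + 11*a (T(a, V) = (11*a + V*V) - (12 - 3*0**2 - 3*(-4)*0) = (11*a + V**2) - (12 - 3*0 + 0) = (V**2 + 11*a) - (12 + 0 + 0) = (V**2 + 11*a) - 1*12 = (V**2 + 11*a) - 12 = -12 + V**2 + 11*a)
sqrt(-2186 + ((f + T(32, -41)) + 803)) = sqrt(-2186 + ((-379 + (-12 + (-41)**2 + 11*32)) + 803)) = sqrt(-2186 + ((-379 + (-12 + 1681 + 352)) + 803)) = sqrt(-2186 + ((-379 + 2021) + 803)) = sqrt(-2186 + (1642 + 803)) = sqrt(-2186 + 2445) = sqrt(259)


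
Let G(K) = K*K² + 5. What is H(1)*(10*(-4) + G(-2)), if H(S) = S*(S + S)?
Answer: -86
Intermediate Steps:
G(K) = 5 + K³ (G(K) = K³ + 5 = 5 + K³)
H(S) = 2*S² (H(S) = S*(2*S) = 2*S²)
H(1)*(10*(-4) + G(-2)) = (2*1²)*(10*(-4) + (5 + (-2)³)) = (2*1)*(-40 + (5 - 8)) = 2*(-40 - 3) = 2*(-43) = -86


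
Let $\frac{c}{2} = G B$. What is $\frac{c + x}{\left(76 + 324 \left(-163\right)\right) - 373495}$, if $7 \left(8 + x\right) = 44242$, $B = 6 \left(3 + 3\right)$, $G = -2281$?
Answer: $\frac{1105438}{2983617} \approx 0.3705$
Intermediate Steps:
$B = 36$ ($B = 6 \cdot 6 = 36$)
$x = \frac{44186}{7}$ ($x = -8 + \frac{1}{7} \cdot 44242 = -8 + \frac{44242}{7} = \frac{44186}{7} \approx 6312.3$)
$c = -164232$ ($c = 2 \left(\left(-2281\right) 36\right) = 2 \left(-82116\right) = -164232$)
$\frac{c + x}{\left(76 + 324 \left(-163\right)\right) - 373495} = \frac{-164232 + \frac{44186}{7}}{\left(76 + 324 \left(-163\right)\right) - 373495} = - \frac{1105438}{7 \left(\left(76 - 52812\right) - 373495\right)} = - \frac{1105438}{7 \left(-52736 - 373495\right)} = - \frac{1105438}{7 \left(-426231\right)} = \left(- \frac{1105438}{7}\right) \left(- \frac{1}{426231}\right) = \frac{1105438}{2983617}$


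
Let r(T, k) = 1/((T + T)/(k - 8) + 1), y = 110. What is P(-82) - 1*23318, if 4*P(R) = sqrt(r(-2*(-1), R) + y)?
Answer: -23318 + 5*sqrt(8213)/172 ≈ -23315.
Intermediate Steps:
r(T, k) = 1/(1 + 2*T/(-8 + k)) (r(T, k) = 1/((2*T)/(-8 + k) + 1) = 1/(2*T/(-8 + k) + 1) = 1/(1 + 2*T/(-8 + k)))
P(R) = sqrt(110 + (-8 + R)/(-4 + R))/4 (P(R) = sqrt((-8 + R)/(-8 + R + 2*(-2*(-1))) + 110)/4 = sqrt((-8 + R)/(-8 + R + 2*2) + 110)/4 = sqrt((-8 + R)/(-8 + R + 4) + 110)/4 = sqrt((-8 + R)/(-4 + R) + 110)/4 = sqrt(110 + (-8 + R)/(-4 + R))/4)
P(-82) - 1*23318 = sqrt((-448 + 111*(-82))/(-4 - 82))/4 - 1*23318 = sqrt((-448 - 9102)/(-86))/4 - 23318 = sqrt(-1/86*(-9550))/4 - 23318 = sqrt(4775/43)/4 - 23318 = (5*sqrt(8213)/43)/4 - 23318 = 5*sqrt(8213)/172 - 23318 = -23318 + 5*sqrt(8213)/172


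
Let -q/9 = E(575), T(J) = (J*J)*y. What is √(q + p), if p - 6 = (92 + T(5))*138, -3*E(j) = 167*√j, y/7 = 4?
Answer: √(109302 + 2505*√23) ≈ 348.30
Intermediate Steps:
y = 28 (y = 7*4 = 28)
E(j) = -167*√j/3
T(J) = 28*J² (T(J) = (J*J)*28 = J²*28 = 28*J²)
q = 2505*√23 (q = -(-501)*√575 = -(-501)*5*√23 = -(-2505)*√23 = 2505*√23 ≈ 12014.)
p = 109302 (p = 6 + (92 + 28*5²)*138 = 6 + (92 + 28*25)*138 = 6 + (92 + 700)*138 = 6 + 792*138 = 6 + 109296 = 109302)
√(q + p) = √(2505*√23 + 109302) = √(109302 + 2505*√23)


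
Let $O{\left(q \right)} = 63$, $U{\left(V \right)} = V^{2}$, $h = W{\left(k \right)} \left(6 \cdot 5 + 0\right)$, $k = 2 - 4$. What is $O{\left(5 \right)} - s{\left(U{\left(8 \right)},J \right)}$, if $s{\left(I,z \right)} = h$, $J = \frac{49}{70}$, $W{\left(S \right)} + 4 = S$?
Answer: $243$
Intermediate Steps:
$k = -2$ ($k = 2 - 4 = -2$)
$W{\left(S \right)} = -4 + S$
$J = \frac{7}{10}$ ($J = 49 \cdot \frac{1}{70} = \frac{7}{10} \approx 0.7$)
$h = -180$ ($h = \left(-4 - 2\right) \left(6 \cdot 5 + 0\right) = - 6 \left(30 + 0\right) = \left(-6\right) 30 = -180$)
$s{\left(I,z \right)} = -180$
$O{\left(5 \right)} - s{\left(U{\left(8 \right)},J \right)} = 63 - -180 = 63 + 180 = 243$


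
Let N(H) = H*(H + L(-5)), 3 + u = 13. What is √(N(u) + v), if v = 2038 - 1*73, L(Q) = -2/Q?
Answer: √2069 ≈ 45.486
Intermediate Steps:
u = 10 (u = -3 + 13 = 10)
N(H) = H*(⅖ + H) (N(H) = H*(H - 2/(-5)) = H*(H - 2*(-⅕)) = H*(H + ⅖) = H*(⅖ + H))
v = 1965 (v = 2038 - 73 = 1965)
√(N(u) + v) = √((⅕)*10*(2 + 5*10) + 1965) = √((⅕)*10*(2 + 50) + 1965) = √((⅕)*10*52 + 1965) = √(104 + 1965) = √2069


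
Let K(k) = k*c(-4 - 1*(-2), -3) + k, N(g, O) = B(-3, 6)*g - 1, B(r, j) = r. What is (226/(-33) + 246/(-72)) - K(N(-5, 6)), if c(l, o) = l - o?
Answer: -5051/132 ≈ -38.265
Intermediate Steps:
N(g, O) = -1 - 3*g (N(g, O) = -3*g - 1 = -1 - 3*g)
K(k) = 2*k (K(k) = k*((-4 - 1*(-2)) - 1*(-3)) + k = k*((-4 + 2) + 3) + k = k*(-2 + 3) + k = k*1 + k = k + k = 2*k)
(226/(-33) + 246/(-72)) - K(N(-5, 6)) = (226/(-33) + 246/(-72)) - 2*(-1 - 3*(-5)) = (226*(-1/33) + 246*(-1/72)) - 2*(-1 + 15) = (-226/33 - 41/12) - 2*14 = -1355/132 - 1*28 = -1355/132 - 28 = -5051/132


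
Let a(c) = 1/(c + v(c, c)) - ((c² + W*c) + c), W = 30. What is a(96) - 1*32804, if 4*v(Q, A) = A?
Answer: -5399519/120 ≈ -44996.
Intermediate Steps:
v(Q, A) = A/4
a(c) = -c² - 31*c + 4/(5*c) (a(c) = 1/(c + c/4) - ((c² + 30*c) + c) = 1/(5*c/4) - (c² + 31*c) = 4/(5*c) + (-c² - 31*c) = -c² - 31*c + 4/(5*c))
a(96) - 1*32804 = (-1*96² - 31*96 + (⅘)/96) - 1*32804 = (-1*9216 - 2976 + (⅘)*(1/96)) - 32804 = (-9216 - 2976 + 1/120) - 32804 = -1463039/120 - 32804 = -5399519/120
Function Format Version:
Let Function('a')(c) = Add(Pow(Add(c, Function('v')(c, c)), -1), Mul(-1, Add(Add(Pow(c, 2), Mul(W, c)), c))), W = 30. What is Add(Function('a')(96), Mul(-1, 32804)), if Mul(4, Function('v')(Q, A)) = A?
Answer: Rational(-5399519, 120) ≈ -44996.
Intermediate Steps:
Function('v')(Q, A) = Mul(Rational(1, 4), A)
Function('a')(c) = Add(Mul(-1, Pow(c, 2)), Mul(-31, c), Mul(Rational(4, 5), Pow(c, -1))) (Function('a')(c) = Add(Pow(Add(c, Mul(Rational(1, 4), c)), -1), Mul(-1, Add(Add(Pow(c, 2), Mul(30, c)), c))) = Add(Pow(Mul(Rational(5, 4), c), -1), Mul(-1, Add(Pow(c, 2), Mul(31, c)))) = Add(Mul(Rational(4, 5), Pow(c, -1)), Add(Mul(-1, Pow(c, 2)), Mul(-31, c))) = Add(Mul(-1, Pow(c, 2)), Mul(-31, c), Mul(Rational(4, 5), Pow(c, -1))))
Add(Function('a')(96), Mul(-1, 32804)) = Add(Add(Mul(-1, Pow(96, 2)), Mul(-31, 96), Mul(Rational(4, 5), Pow(96, -1))), Mul(-1, 32804)) = Add(Add(Mul(-1, 9216), -2976, Mul(Rational(4, 5), Rational(1, 96))), -32804) = Add(Add(-9216, -2976, Rational(1, 120)), -32804) = Add(Rational(-1463039, 120), -32804) = Rational(-5399519, 120)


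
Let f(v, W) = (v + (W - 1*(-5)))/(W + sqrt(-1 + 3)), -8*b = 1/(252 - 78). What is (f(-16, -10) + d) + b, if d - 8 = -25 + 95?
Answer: 780905/9744 + 3*sqrt(2)/14 ≈ 80.445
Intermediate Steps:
b = -1/1392 (b = -1/(8*(252 - 78)) = -1/8/174 = -1/8*1/174 = -1/1392 ≈ -0.00071839)
d = 78 (d = 8 + (-25 + 95) = 8 + 70 = 78)
f(v, W) = (5 + W + v)/(W + sqrt(2)) (f(v, W) = (v + (W + 5))/(W + sqrt(2)) = (v + (5 + W))/(W + sqrt(2)) = (5 + W + v)/(W + sqrt(2)))
(f(-16, -10) + d) + b = ((5 - 10 - 16)/(-10 + sqrt(2)) + 78) - 1/1392 = (-21/(-10 + sqrt(2)) + 78) - 1/1392 = (78 - 21/(-10 + sqrt(2))) - 1/1392 = 108575/1392 - 21/(-10 + sqrt(2))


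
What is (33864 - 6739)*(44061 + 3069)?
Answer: 1278401250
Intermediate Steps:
(33864 - 6739)*(44061 + 3069) = 27125*47130 = 1278401250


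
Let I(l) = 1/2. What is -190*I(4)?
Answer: -95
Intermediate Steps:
I(l) = ½
-190*I(4) = -190*½ = -95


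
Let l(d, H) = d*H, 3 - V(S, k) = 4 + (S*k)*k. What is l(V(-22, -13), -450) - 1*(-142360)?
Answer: -1530290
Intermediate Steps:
V(S, k) = -1 - S*k**2 (V(S, k) = 3 - (4 + (S*k)*k) = 3 - (4 + S*k**2) = 3 + (-4 - S*k**2) = -1 - S*k**2)
l(d, H) = H*d
l(V(-22, -13), -450) - 1*(-142360) = -450*(-1 - 1*(-22)*(-13)**2) - 1*(-142360) = -450*(-1 - 1*(-22)*169) + 142360 = -450*(-1 + 3718) + 142360 = -450*3717 + 142360 = -1672650 + 142360 = -1530290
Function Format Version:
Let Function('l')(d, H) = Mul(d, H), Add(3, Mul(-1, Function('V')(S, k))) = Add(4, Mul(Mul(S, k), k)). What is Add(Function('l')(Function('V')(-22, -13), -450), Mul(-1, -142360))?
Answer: -1530290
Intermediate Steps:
Function('V')(S, k) = Add(-1, Mul(-1, S, Pow(k, 2))) (Function('V')(S, k) = Add(3, Mul(-1, Add(4, Mul(Mul(S, k), k)))) = Add(3, Mul(-1, Add(4, Mul(S, Pow(k, 2))))) = Add(3, Add(-4, Mul(-1, S, Pow(k, 2)))) = Add(-1, Mul(-1, S, Pow(k, 2))))
Function('l')(d, H) = Mul(H, d)
Add(Function('l')(Function('V')(-22, -13), -450), Mul(-1, -142360)) = Add(Mul(-450, Add(-1, Mul(-1, -22, Pow(-13, 2)))), Mul(-1, -142360)) = Add(Mul(-450, Add(-1, Mul(-1, -22, 169))), 142360) = Add(Mul(-450, Add(-1, 3718)), 142360) = Add(Mul(-450, 3717), 142360) = Add(-1672650, 142360) = -1530290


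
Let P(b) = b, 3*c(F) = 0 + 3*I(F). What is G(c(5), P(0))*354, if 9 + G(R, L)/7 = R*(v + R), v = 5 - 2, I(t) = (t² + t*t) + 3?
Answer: 7332402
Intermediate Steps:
I(t) = 3 + 2*t² (I(t) = (t² + t²) + 3 = 2*t² + 3 = 3 + 2*t²)
v = 3
c(F) = 3 + 2*F² (c(F) = (0 + 3*(3 + 2*F²))/3 = (0 + (9 + 6*F²))/3 = (9 + 6*F²)/3 = 3 + 2*F²)
G(R, L) = -63 + 7*R*(3 + R) (G(R, L) = -63 + 7*(R*(3 + R)) = -63 + 7*R*(3 + R))
G(c(5), P(0))*354 = (-63 + 7*(3 + 2*5²)² + 21*(3 + 2*5²))*354 = (-63 + 7*(3 + 2*25)² + 21*(3 + 2*25))*354 = (-63 + 7*(3 + 50)² + 21*(3 + 50))*354 = (-63 + 7*53² + 21*53)*354 = (-63 + 7*2809 + 1113)*354 = (-63 + 19663 + 1113)*354 = 20713*354 = 7332402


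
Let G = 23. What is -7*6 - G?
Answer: -65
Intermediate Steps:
-7*6 - G = -7*6 - 1*23 = -42 - 23 = -65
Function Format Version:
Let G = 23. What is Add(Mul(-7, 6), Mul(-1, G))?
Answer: -65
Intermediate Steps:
Add(Mul(-7, 6), Mul(-1, G)) = Add(Mul(-7, 6), Mul(-1, 23)) = Add(-42, -23) = -65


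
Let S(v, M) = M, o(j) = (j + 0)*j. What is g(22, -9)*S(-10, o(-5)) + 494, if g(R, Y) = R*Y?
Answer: -4456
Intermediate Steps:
o(j) = j² (o(j) = j*j = j²)
g(22, -9)*S(-10, o(-5)) + 494 = (22*(-9))*(-5)² + 494 = -198*25 + 494 = -4950 + 494 = -4456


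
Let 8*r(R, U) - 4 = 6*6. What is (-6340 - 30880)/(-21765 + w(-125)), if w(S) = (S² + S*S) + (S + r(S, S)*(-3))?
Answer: -7444/1869 ≈ -3.9829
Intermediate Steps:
r(R, U) = 5 (r(R, U) = ½ + (6*6)/8 = ½ + (⅛)*36 = ½ + 9/2 = 5)
w(S) = -15 + S + 2*S² (w(S) = (S² + S*S) + (S + 5*(-3)) = (S² + S²) + (S - 15) = 2*S² + (-15 + S) = -15 + S + 2*S²)
(-6340 - 30880)/(-21765 + w(-125)) = (-6340 - 30880)/(-21765 + (-15 - 125 + 2*(-125)²)) = -37220/(-21765 + (-15 - 125 + 2*15625)) = -37220/(-21765 + (-15 - 125 + 31250)) = -37220/(-21765 + 31110) = -37220/9345 = -37220*1/9345 = -7444/1869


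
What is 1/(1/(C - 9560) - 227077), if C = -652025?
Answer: -661585/150230737046 ≈ -4.4038e-6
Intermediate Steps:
1/(1/(C - 9560) - 227077) = 1/(1/(-652025 - 9560) - 227077) = 1/(1/(-661585) - 227077) = 1/(-1/661585 - 227077) = 1/(-150230737046/661585) = -661585/150230737046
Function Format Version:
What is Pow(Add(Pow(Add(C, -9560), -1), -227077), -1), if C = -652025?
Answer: Rational(-661585, 150230737046) ≈ -4.4038e-6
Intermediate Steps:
Pow(Add(Pow(Add(C, -9560), -1), -227077), -1) = Pow(Add(Pow(Add(-652025, -9560), -1), -227077), -1) = Pow(Add(Pow(-661585, -1), -227077), -1) = Pow(Add(Rational(-1, 661585), -227077), -1) = Pow(Rational(-150230737046, 661585), -1) = Rational(-661585, 150230737046)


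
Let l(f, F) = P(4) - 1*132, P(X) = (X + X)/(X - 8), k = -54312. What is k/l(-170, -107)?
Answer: 27156/67 ≈ 405.31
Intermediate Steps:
P(X) = 2*X/(-8 + X) (P(X) = (2*X)/(-8 + X) = 2*X/(-8 + X))
l(f, F) = -134 (l(f, F) = 2*4/(-8 + 4) - 1*132 = 2*4/(-4) - 132 = 2*4*(-1/4) - 132 = -2 - 132 = -134)
k/l(-170, -107) = -54312/(-134) = -54312*(-1/134) = 27156/67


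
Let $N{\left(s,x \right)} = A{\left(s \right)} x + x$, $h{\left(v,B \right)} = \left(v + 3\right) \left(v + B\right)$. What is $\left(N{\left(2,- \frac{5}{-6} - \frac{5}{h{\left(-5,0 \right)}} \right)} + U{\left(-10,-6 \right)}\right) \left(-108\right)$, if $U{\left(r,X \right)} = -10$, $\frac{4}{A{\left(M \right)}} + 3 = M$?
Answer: $1188$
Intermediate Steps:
$A{\left(M \right)} = \frac{4}{-3 + M}$
$h{\left(v,B \right)} = \left(3 + v\right) \left(B + v\right)$
$N{\left(s,x \right)} = x + \frac{4 x}{-3 + s}$ ($N{\left(s,x \right)} = \frac{4}{-3 + s} x + x = \frac{4 x}{-3 + s} + x = x + \frac{4 x}{-3 + s}$)
$\left(N{\left(2,- \frac{5}{-6} - \frac{5}{h{\left(-5,0 \right)}} \right)} + U{\left(-10,-6 \right)}\right) \left(-108\right) = \left(\frac{\left(- \frac{5}{-6} - \frac{5}{\left(-5\right)^{2} + 3 \cdot 0 + 3 \left(-5\right) + 0 \left(-5\right)}\right) \left(1 + 2\right)}{-3 + 2} - 10\right) \left(-108\right) = \left(\left(\left(-5\right) \left(- \frac{1}{6}\right) - \frac{5}{25 + 0 - 15 + 0}\right) \frac{1}{-1} \cdot 3 - 10\right) \left(-108\right) = \left(\left(\frac{5}{6} - \frac{5}{10}\right) \left(-1\right) 3 - 10\right) \left(-108\right) = \left(\left(\frac{5}{6} - \frac{1}{2}\right) \left(-1\right) 3 - 10\right) \left(-108\right) = \left(\frac{1}{3} \left(-1\right) 3 - 10\right) \left(-108\right) = \left(-1 - 10\right) \left(-108\right) = \left(-11\right) \left(-108\right) = 1188$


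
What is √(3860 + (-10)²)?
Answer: 6*√110 ≈ 62.929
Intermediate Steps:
√(3860 + (-10)²) = √(3860 + 100) = √3960 = 6*√110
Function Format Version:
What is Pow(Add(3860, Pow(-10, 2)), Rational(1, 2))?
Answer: Mul(6, Pow(110, Rational(1, 2))) ≈ 62.929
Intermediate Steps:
Pow(Add(3860, Pow(-10, 2)), Rational(1, 2)) = Pow(Add(3860, 100), Rational(1, 2)) = Pow(3960, Rational(1, 2)) = Mul(6, Pow(110, Rational(1, 2)))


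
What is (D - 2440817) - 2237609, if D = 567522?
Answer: -4110904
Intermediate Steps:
(D - 2440817) - 2237609 = (567522 - 2440817) - 2237609 = -1873295 - 2237609 = -4110904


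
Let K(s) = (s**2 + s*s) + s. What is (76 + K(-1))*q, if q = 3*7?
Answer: 1617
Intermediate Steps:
q = 21
K(s) = s + 2*s**2 (K(s) = (s**2 + s**2) + s = 2*s**2 + s = s + 2*s**2)
(76 + K(-1))*q = (76 - (1 + 2*(-1)))*21 = (76 - (1 - 2))*21 = (76 - 1*(-1))*21 = (76 + 1)*21 = 77*21 = 1617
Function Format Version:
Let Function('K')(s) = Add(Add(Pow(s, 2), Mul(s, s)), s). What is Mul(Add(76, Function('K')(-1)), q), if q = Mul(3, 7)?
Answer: 1617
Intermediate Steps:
q = 21
Function('K')(s) = Add(s, Mul(2, Pow(s, 2))) (Function('K')(s) = Add(Add(Pow(s, 2), Pow(s, 2)), s) = Add(Mul(2, Pow(s, 2)), s) = Add(s, Mul(2, Pow(s, 2))))
Mul(Add(76, Function('K')(-1)), q) = Mul(Add(76, Mul(-1, Add(1, Mul(2, -1)))), 21) = Mul(Add(76, Mul(-1, Add(1, -2))), 21) = Mul(Add(76, Mul(-1, -1)), 21) = Mul(Add(76, 1), 21) = Mul(77, 21) = 1617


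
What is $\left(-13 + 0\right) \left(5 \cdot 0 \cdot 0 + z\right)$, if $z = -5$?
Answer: $65$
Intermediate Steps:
$\left(-13 + 0\right) \left(5 \cdot 0 \cdot 0 + z\right) = \left(-13 + 0\right) \left(5 \cdot 0 \cdot 0 - 5\right) = - 13 \left(0 \cdot 0 - 5\right) = - 13 \left(0 - 5\right) = \left(-13\right) \left(-5\right) = 65$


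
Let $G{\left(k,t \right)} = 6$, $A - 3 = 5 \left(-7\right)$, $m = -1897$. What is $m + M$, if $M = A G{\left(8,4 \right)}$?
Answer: $-2089$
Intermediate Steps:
$A = -32$ ($A = 3 + 5 \left(-7\right) = 3 - 35 = -32$)
$M = -192$ ($M = \left(-32\right) 6 = -192$)
$m + M = -1897 - 192 = -2089$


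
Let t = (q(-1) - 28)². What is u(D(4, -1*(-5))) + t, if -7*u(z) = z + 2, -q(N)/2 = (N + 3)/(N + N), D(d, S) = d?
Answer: 4726/7 ≈ 675.14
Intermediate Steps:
q(N) = -(3 + N)/N (q(N) = -2*(N + 3)/(N + N) = -2*(3 + N)/(2*N) = -2*(3 + N)*1/(2*N) = -(3 + N)/N)
u(z) = -2/7 - z/7 (u(z) = -(z + 2)/7 = -(2 + z)/7 = -2/7 - z/7)
t = 676 (t = ((-3 - 1*(-1))/(-1) - 28)² = (-(-3 + 1) - 28)² = (-1*(-2) - 28)² = (2 - 28)² = (-26)² = 676)
u(D(4, -1*(-5))) + t = (-2/7 - ⅐*4) + 676 = (-2/7 - 4/7) + 676 = -6/7 + 676 = 4726/7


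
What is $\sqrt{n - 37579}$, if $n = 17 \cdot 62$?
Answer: $5 i \sqrt{1461} \approx 191.12 i$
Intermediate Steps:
$n = 1054$
$\sqrt{n - 37579} = \sqrt{1054 - 37579} = \sqrt{-36525} = 5 i \sqrt{1461}$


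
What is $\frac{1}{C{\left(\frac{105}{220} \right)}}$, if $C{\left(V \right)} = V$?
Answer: $\frac{44}{21} \approx 2.0952$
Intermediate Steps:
$\frac{1}{C{\left(\frac{105}{220} \right)}} = \frac{1}{105 \cdot \frac{1}{220}} = \frac{1}{\frac{21}{44}} = \frac{44}{21}$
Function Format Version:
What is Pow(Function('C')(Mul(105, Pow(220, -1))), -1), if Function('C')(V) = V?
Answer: Rational(44, 21) ≈ 2.0952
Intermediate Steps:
Pow(Function('C')(Mul(105, Pow(220, -1))), -1) = Pow(Mul(105, Pow(220, -1)), -1) = Pow(Mul(105, Rational(1, 220)), -1) = Pow(Rational(21, 44), -1) = Rational(44, 21)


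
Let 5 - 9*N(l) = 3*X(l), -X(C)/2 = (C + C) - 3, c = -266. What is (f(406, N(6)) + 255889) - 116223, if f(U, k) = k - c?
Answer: 1259447/9 ≈ 1.3994e+5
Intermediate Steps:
X(C) = 6 - 4*C (X(C) = -2*((C + C) - 3) = -2*(2*C - 3) = -2*(-3 + 2*C) = 6 - 4*C)
N(l) = -13/9 + 4*l/3 (N(l) = 5/9 - (6 - 4*l)/3 = 5/9 - (18 - 12*l)/9 = 5/9 + (-2 + 4*l/3) = -13/9 + 4*l/3)
f(U, k) = 266 + k (f(U, k) = k - 1*(-266) = k + 266 = 266 + k)
(f(406, N(6)) + 255889) - 116223 = ((266 + (-13/9 + (4/3)*6)) + 255889) - 116223 = ((266 + (-13/9 + 8)) + 255889) - 116223 = ((266 + 59/9) + 255889) - 116223 = (2453/9 + 255889) - 116223 = 2305454/9 - 116223 = 1259447/9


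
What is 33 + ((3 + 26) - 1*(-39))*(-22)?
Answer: -1463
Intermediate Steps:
33 + ((3 + 26) - 1*(-39))*(-22) = 33 + (29 + 39)*(-22) = 33 + 68*(-22) = 33 - 1496 = -1463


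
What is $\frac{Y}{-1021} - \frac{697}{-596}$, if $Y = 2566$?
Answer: $- \frac{817699}{608516} \approx -1.3438$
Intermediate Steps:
$\frac{Y}{-1021} - \frac{697}{-596} = \frac{2566}{-1021} - \frac{697}{-596} = 2566 \left(- \frac{1}{1021}\right) - - \frac{697}{596} = - \frac{2566}{1021} + \frac{697}{596} = - \frac{817699}{608516}$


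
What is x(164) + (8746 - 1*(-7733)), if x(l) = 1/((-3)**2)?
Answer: 148312/9 ≈ 16479.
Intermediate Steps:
x(l) = 1/9
x(164) + (8746 - 1*(-7733)) = 1/9 + (8746 - 1*(-7733)) = 1/9 + (8746 + 7733) = 1/9 + 16479 = 148312/9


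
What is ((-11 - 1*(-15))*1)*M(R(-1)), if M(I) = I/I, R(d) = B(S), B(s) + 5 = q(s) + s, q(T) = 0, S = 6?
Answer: 4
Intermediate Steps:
B(s) = -5 + s (B(s) = -5 + (0 + s) = -5 + s)
R(d) = 1 (R(d) = -5 + 6 = 1)
M(I) = 1
((-11 - 1*(-15))*1)*M(R(-1)) = ((-11 - 1*(-15))*1)*1 = ((-11 + 15)*1)*1 = (4*1)*1 = 4*1 = 4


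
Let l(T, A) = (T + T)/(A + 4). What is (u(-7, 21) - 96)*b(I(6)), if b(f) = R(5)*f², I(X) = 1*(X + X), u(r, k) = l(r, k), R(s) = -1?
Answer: 347616/25 ≈ 13905.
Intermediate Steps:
l(T, A) = 2*T/(4 + A) (l(T, A) = (2*T)/(4 + A) = 2*T/(4 + A))
u(r, k) = 2*r/(4 + k)
I(X) = 2*X (I(X) = 1*(2*X) = 2*X)
b(f) = -f²
(u(-7, 21) - 96)*b(I(6)) = (2*(-7)/(4 + 21) - 96)*(-(2*6)²) = (2*(-7)/25 - 96)*(-1*12²) = (2*(-7)*(1/25) - 96)*(-1*144) = (-14/25 - 96)*(-144) = -2414/25*(-144) = 347616/25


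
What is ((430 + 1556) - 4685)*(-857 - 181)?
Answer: 2801562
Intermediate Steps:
((430 + 1556) - 4685)*(-857 - 181) = (1986 - 4685)*(-1038) = -2699*(-1038) = 2801562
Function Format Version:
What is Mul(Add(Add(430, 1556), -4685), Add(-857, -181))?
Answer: 2801562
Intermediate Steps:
Mul(Add(Add(430, 1556), -4685), Add(-857, -181)) = Mul(Add(1986, -4685), -1038) = Mul(-2699, -1038) = 2801562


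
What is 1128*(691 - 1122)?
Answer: -486168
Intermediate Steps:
1128*(691 - 1122) = 1128*(-431) = -486168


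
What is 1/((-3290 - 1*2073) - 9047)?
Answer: -1/14410 ≈ -6.9396e-5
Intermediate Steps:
1/((-3290 - 1*2073) - 9047) = 1/((-3290 - 2073) - 9047) = 1/(-5363 - 9047) = 1/(-14410) = -1/14410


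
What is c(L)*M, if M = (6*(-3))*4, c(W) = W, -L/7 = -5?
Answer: -2520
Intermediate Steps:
L = 35 (L = -7*(-5) = 35)
M = -72 (M = -18*4 = -72)
c(L)*M = 35*(-72) = -2520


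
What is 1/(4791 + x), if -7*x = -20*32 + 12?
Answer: 7/34165 ≈ 0.00020489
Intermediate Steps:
x = 628/7 (x = -(-20*32 + 12)/7 = -(-640 + 12)/7 = -1/7*(-628) = 628/7 ≈ 89.714)
1/(4791 + x) = 1/(4791 + 628/7) = 1/(34165/7) = 7/34165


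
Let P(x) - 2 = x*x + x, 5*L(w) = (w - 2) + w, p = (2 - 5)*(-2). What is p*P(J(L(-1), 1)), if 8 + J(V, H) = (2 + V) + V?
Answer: 7824/25 ≈ 312.96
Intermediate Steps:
p = 6 (p = -3*(-2) = 6)
L(w) = -⅖ + 2*w/5 (L(w) = ((w - 2) + w)/5 = ((-2 + w) + w)/5 = (-2 + 2*w)/5 = -⅖ + 2*w/5)
J(V, H) = -6 + 2*V (J(V, H) = -8 + ((2 + V) + V) = -8 + (2 + 2*V) = -6 + 2*V)
P(x) = 2 + x + x² (P(x) = 2 + (x*x + x) = 2 + (x² + x) = 2 + (x + x²) = 2 + x + x²)
p*P(J(L(-1), 1)) = 6*(2 + (-6 + 2*(-⅖ + (⅖)*(-1))) + (-6 + 2*(-⅖ + (⅖)*(-1)))²) = 6*(2 + (-6 + 2*(-⅖ - ⅖)) + (-6 + 2*(-⅖ - ⅖))²) = 6*(2 + (-6 + 2*(-⅘)) + (-6 + 2*(-⅘))²) = 6*(2 + (-6 - 8/5) + (-6 - 8/5)²) = 6*(2 - 38/5 + (-38/5)²) = 6*(2 - 38/5 + 1444/25) = 6*(1304/25) = 7824/25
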